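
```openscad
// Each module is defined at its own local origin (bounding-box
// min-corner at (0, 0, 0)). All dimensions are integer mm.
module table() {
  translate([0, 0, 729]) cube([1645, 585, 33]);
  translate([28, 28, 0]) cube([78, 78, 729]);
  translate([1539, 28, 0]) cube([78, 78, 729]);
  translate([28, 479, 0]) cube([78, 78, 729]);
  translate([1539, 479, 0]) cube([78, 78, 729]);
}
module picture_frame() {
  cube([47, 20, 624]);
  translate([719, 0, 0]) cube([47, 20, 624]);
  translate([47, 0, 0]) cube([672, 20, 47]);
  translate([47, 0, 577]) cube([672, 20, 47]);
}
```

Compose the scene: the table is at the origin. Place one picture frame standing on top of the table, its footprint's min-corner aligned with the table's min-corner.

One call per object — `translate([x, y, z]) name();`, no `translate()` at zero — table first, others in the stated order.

table();
translate([0, 0, 762]) picture_frame();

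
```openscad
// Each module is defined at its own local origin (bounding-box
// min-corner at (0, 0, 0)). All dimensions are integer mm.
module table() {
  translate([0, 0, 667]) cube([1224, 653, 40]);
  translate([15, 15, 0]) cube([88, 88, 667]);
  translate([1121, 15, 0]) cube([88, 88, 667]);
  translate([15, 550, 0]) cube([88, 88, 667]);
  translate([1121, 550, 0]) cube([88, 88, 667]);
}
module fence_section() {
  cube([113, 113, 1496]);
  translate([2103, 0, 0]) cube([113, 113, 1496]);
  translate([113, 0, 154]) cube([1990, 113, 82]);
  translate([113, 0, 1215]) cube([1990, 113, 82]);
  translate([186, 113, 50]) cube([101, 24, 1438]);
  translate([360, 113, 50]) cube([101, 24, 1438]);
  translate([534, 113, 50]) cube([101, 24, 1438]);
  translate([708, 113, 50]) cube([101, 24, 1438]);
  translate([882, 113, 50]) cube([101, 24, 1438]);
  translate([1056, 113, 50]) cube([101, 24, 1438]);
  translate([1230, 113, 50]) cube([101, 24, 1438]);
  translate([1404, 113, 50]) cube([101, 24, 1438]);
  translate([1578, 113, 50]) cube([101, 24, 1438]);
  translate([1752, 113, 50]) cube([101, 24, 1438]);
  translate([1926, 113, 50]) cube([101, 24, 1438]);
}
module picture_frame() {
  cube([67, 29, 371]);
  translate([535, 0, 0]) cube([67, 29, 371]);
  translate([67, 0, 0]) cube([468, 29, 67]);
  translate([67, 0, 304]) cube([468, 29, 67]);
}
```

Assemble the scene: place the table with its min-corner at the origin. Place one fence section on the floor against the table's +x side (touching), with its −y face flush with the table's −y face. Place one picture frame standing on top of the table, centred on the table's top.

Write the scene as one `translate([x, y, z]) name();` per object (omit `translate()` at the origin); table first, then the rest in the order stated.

table();
translate([1224, 0, 0]) fence_section();
translate([311, 312, 707]) picture_frame();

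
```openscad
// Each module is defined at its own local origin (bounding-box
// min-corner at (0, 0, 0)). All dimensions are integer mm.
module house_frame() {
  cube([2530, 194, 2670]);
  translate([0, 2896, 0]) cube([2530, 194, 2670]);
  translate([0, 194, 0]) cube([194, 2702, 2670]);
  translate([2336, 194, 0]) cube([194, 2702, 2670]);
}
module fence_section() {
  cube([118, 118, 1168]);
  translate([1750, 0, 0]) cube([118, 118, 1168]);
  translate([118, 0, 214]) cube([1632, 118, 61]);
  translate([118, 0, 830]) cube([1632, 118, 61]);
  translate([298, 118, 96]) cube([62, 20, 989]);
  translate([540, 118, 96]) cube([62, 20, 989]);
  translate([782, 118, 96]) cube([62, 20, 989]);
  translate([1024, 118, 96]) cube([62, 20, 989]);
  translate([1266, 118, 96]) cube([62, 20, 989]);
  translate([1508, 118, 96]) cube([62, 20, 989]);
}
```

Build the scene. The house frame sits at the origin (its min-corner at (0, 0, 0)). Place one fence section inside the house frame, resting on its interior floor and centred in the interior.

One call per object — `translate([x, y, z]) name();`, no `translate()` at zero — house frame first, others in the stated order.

house_frame();
translate([331, 1476, 0]) fence_section();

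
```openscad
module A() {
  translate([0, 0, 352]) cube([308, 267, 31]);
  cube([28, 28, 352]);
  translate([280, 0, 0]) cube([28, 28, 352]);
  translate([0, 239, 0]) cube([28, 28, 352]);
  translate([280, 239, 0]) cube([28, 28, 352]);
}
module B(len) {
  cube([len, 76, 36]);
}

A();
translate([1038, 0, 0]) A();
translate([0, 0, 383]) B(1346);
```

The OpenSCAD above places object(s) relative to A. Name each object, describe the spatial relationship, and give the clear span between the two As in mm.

Second stool starts at x = 1038; first ends at x = 308; clear span = 1038 − 308 = 730 mm.

A is a stool. B is a beam. A beam spans the tops of two stools. The clear span between the two stools is 730 mm.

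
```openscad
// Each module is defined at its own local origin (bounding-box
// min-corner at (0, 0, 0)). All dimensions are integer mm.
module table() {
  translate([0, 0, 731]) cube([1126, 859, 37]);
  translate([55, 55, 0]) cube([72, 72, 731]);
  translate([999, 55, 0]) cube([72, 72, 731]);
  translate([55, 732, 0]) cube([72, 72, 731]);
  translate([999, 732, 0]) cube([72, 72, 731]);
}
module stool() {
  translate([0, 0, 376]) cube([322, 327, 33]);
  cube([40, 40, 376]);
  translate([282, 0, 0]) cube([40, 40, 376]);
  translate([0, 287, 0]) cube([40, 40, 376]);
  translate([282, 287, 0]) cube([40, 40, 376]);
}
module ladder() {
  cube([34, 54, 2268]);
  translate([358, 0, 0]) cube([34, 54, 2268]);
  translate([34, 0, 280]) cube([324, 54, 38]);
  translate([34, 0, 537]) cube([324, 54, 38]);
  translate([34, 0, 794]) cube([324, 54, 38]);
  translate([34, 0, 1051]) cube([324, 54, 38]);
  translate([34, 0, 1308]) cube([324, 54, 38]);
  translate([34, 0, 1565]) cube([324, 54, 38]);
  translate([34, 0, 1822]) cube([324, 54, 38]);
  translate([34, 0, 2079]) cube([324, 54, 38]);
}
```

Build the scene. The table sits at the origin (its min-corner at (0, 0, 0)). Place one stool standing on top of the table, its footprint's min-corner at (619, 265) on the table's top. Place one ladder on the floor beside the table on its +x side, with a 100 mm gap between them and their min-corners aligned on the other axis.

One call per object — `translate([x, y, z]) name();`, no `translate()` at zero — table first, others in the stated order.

table();
translate([619, 265, 768]) stool();
translate([1226, 0, 0]) ladder();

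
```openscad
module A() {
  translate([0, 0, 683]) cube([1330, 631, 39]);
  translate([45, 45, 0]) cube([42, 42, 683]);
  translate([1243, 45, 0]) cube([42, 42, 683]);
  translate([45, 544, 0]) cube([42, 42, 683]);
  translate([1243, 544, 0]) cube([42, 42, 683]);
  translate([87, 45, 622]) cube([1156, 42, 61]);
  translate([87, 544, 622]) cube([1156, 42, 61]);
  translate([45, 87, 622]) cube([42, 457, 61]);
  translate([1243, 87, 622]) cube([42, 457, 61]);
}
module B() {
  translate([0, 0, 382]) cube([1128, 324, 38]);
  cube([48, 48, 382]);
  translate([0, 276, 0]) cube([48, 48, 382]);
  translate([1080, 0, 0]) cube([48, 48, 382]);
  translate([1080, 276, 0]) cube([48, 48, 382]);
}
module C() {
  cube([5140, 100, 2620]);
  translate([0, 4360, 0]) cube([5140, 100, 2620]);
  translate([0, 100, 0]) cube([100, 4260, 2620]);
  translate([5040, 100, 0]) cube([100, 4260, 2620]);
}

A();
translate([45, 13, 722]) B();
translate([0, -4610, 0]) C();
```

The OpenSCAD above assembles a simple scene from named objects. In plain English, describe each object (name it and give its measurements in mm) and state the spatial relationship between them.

A is a table: top 1330 mm (x) × 631 mm (y), 39 mm thick, upper face at z = 722 mm, on four 42×42 mm square legs, each inset 45 mm from the nearest pair of top edges, running from z = 0 to the bottom of the top. Four apron rails, 42 mm thick and 61 mm tall, run between adjacent legs with their top edges flush with the underside of the top and their outer faces flush with the legs' outer faces.

B is a long wooden bench with a 1128 mm (x) × 324 mm (y) seat, 38 mm thick, its top surface 420 mm above the floor. Four 48 mm square legs at the seat corners, flush with the edges, run from z = 0 to the seat underside.

C is the wall frame of a small rectangular building: four walls, each 2620 mm tall and 100 mm thick, enclosing a footprint 5140 mm (x) by 4460 mm (y) outside-to-outside, with no floor or roof. The front and back walls (the −y and +y sides) span the full width; the two side walls fit between them.

The bench is on top of the table. The house frame is on the floor beside the table on its −y side.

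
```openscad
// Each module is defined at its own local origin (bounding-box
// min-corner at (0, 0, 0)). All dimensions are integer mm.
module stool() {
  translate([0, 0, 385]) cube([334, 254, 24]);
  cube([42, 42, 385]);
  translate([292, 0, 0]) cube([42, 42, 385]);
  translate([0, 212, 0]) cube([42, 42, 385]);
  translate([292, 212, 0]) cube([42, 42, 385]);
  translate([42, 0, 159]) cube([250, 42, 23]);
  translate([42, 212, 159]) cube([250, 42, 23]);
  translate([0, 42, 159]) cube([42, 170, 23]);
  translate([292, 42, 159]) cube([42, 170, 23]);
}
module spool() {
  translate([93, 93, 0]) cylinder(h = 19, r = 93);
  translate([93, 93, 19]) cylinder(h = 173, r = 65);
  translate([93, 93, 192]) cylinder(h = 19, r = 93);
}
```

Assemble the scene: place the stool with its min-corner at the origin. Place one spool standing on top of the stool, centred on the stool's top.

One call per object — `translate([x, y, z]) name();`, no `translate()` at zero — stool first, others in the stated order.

stool();
translate([74, 34, 409]) spool();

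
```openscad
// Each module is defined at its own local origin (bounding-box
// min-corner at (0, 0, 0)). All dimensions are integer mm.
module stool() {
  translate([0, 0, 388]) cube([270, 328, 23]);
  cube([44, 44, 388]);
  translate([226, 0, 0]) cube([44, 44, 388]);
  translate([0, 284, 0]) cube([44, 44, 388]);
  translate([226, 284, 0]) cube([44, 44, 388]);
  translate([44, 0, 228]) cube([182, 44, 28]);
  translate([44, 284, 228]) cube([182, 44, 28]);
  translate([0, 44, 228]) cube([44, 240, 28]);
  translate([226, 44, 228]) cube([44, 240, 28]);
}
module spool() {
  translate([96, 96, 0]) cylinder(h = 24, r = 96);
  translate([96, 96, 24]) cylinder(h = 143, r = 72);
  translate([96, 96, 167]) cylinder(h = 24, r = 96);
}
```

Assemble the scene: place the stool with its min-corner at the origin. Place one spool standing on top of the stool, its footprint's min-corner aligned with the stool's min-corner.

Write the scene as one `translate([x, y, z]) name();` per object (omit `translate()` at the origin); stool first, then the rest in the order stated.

stool();
translate([0, 0, 411]) spool();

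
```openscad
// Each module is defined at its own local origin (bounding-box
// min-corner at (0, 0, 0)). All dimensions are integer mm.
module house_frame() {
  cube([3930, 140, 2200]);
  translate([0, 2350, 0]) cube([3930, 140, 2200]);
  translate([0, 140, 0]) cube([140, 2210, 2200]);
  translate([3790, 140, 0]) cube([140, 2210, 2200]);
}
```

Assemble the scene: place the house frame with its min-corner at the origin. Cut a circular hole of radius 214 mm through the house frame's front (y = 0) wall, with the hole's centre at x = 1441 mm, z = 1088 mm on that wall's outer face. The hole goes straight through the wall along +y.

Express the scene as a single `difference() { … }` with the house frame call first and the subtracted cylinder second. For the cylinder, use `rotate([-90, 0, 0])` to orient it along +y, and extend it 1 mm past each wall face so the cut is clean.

difference() {
  house_frame();
  translate([1441, -1, 1088]) rotate([-90, 0, 0]) cylinder(h = 142, r = 214);
}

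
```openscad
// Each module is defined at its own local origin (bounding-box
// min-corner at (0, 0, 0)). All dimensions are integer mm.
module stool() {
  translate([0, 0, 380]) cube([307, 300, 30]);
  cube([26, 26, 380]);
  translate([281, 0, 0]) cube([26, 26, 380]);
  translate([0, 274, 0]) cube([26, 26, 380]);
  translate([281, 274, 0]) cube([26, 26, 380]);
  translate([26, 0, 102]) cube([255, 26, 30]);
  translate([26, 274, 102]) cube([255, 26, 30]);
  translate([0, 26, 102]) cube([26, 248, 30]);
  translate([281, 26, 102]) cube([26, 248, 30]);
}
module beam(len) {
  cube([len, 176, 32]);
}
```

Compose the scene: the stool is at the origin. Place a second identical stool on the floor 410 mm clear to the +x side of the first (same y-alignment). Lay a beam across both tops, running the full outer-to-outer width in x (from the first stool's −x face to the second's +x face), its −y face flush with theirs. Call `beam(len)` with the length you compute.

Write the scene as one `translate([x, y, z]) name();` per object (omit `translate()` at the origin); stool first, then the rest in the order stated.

stool();
translate([717, 0, 0]) stool();
translate([0, 0, 410]) beam(1024);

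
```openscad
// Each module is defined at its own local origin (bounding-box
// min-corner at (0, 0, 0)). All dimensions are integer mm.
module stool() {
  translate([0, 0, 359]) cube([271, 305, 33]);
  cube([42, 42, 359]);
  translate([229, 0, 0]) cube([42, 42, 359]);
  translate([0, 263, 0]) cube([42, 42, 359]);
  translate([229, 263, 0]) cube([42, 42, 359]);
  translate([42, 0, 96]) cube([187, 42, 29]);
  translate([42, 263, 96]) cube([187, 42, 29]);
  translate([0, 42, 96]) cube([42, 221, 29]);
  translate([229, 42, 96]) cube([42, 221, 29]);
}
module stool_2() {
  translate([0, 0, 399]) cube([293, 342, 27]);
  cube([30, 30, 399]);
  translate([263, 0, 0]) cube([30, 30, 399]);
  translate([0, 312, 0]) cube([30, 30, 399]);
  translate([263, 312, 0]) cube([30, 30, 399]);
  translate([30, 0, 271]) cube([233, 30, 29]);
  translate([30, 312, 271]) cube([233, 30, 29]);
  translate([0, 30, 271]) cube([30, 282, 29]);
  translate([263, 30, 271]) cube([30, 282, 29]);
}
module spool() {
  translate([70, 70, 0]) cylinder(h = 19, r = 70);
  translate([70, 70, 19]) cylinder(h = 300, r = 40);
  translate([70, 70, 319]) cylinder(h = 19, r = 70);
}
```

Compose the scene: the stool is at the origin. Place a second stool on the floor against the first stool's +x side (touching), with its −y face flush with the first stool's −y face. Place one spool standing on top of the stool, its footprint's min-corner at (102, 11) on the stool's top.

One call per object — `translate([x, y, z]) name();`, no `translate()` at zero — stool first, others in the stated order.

stool();
translate([271, 0, 0]) stool_2();
translate([102, 11, 392]) spool();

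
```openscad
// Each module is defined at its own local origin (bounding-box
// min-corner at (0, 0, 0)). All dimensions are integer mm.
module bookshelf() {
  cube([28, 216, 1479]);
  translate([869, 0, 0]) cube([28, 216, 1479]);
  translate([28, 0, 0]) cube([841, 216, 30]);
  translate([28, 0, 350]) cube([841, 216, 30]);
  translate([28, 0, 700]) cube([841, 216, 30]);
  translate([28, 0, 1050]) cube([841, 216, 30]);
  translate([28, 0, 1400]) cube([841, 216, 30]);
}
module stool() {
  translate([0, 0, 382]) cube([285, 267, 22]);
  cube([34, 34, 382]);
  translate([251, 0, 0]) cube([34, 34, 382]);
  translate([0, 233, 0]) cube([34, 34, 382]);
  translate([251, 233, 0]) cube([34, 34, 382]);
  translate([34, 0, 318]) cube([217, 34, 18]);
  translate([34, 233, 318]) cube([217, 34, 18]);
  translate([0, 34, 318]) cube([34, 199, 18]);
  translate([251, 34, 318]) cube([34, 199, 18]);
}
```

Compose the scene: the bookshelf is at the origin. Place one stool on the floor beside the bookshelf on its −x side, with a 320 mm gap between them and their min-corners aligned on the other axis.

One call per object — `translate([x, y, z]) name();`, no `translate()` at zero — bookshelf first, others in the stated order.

bookshelf();
translate([-605, 0, 0]) stool();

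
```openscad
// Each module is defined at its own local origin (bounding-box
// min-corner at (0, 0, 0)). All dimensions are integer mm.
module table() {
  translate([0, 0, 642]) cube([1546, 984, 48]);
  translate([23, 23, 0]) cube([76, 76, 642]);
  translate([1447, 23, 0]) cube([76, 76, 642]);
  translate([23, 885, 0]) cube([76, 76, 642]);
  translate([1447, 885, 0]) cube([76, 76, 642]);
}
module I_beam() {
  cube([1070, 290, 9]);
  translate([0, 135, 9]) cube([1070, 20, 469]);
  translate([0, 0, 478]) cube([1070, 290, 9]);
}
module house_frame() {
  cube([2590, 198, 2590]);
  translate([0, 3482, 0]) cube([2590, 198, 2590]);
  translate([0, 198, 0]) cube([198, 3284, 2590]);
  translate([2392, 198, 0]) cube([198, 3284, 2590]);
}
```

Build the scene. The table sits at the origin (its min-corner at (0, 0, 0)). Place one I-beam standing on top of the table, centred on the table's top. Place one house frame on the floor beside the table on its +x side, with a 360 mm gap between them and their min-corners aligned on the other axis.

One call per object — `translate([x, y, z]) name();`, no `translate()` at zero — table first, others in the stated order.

table();
translate([238, 347, 690]) I_beam();
translate([1906, 0, 0]) house_frame();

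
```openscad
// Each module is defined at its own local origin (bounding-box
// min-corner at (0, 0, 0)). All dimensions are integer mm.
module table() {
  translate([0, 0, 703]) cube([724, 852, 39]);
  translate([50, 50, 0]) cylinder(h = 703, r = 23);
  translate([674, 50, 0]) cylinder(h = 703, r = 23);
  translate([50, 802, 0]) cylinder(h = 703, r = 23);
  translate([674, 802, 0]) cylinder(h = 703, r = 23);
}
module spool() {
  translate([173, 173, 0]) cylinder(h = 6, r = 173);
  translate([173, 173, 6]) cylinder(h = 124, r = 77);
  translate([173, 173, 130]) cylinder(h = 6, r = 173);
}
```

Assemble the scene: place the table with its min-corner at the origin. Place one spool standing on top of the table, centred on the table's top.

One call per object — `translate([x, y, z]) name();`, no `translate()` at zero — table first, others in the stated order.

table();
translate([189, 253, 742]) spool();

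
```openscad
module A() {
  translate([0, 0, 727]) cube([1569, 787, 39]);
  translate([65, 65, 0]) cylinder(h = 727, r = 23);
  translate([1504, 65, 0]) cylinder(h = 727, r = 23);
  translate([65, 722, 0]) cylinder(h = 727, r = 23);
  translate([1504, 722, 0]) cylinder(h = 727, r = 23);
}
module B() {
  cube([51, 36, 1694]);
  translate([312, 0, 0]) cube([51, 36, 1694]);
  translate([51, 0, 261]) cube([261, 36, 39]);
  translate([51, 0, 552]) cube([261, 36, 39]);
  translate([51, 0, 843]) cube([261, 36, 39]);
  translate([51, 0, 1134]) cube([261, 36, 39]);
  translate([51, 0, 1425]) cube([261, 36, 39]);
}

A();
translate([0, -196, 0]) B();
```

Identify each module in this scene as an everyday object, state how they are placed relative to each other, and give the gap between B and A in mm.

The ladder's nearest face is 160 mm from the table's −y face.

A is a table. B is a ladder. The ladder is on the floor beside the table on its −y side. The gap between the ladder and the table is 160 mm.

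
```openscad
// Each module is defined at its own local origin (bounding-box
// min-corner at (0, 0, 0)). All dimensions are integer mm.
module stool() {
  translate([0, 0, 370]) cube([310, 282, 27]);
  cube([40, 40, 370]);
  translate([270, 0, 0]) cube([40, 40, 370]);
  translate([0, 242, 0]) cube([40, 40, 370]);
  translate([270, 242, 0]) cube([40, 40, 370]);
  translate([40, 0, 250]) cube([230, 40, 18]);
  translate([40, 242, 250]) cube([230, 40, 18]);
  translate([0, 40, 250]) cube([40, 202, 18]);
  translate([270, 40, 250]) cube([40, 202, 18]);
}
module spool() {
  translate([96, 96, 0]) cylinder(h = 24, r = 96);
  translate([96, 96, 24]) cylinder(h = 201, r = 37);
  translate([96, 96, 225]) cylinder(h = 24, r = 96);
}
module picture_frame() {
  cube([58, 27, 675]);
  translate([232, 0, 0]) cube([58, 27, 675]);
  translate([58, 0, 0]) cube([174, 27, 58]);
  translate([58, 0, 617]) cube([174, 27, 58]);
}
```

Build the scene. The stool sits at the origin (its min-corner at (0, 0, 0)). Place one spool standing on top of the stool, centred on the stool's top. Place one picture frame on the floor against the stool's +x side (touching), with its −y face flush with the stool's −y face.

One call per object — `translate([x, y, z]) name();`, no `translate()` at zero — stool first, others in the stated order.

stool();
translate([59, 45, 397]) spool();
translate([310, 0, 0]) picture_frame();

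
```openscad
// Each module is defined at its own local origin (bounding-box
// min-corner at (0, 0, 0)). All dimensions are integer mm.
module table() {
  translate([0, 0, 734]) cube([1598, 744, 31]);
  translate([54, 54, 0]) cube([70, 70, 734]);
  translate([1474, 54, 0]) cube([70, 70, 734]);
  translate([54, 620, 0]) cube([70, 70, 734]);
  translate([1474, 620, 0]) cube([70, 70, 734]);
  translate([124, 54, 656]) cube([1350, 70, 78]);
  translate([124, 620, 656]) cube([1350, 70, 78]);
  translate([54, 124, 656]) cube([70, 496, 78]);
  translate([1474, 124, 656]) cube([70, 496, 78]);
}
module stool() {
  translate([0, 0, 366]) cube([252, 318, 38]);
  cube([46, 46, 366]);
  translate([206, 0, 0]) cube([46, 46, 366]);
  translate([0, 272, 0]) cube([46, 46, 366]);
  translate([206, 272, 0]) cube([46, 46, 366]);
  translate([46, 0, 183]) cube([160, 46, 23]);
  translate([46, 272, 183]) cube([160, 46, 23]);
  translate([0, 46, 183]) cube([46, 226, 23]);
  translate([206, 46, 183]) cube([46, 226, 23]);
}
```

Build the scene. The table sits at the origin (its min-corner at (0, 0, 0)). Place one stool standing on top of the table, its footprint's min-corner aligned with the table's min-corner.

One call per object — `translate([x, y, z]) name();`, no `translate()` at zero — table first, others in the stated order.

table();
translate([0, 0, 765]) stool();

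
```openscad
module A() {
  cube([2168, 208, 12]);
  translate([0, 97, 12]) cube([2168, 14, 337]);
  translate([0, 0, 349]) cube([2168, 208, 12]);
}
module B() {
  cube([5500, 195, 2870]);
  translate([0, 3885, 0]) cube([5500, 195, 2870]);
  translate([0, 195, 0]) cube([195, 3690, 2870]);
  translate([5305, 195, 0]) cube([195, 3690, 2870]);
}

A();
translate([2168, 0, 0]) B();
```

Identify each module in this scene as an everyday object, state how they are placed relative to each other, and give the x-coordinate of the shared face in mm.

The I-beam's +x face and the house frame's −x face are both at x = 2168 mm.

A is an I-beam. B is a house frame. The house frame is against the I-beam's +x side, with their −y faces flush. The x-coordinate of the shared face is 2168 mm.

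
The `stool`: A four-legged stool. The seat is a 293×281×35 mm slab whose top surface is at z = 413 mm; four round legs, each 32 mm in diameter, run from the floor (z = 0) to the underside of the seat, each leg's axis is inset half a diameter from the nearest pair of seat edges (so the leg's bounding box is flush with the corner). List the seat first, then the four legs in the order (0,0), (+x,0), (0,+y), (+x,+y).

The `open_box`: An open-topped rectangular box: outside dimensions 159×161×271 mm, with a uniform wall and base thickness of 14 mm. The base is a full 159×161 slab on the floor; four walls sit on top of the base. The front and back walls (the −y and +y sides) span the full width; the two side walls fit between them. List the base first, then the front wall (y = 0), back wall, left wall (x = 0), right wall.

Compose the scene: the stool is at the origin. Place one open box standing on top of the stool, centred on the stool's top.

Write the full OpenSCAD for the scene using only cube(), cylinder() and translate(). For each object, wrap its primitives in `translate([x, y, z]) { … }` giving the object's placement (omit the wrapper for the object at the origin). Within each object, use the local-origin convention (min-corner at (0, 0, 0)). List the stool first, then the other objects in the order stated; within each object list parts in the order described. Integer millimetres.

translate([0, 0, 378]) cube([293, 281, 35]);
translate([16, 16, 0]) cylinder(h = 378, r = 16);
translate([277, 16, 0]) cylinder(h = 378, r = 16);
translate([16, 265, 0]) cylinder(h = 378, r = 16);
translate([277, 265, 0]) cylinder(h = 378, r = 16);
translate([67, 60, 413]) {
  cube([159, 161, 14]);
  translate([0, 0, 14]) cube([159, 14, 257]);
  translate([0, 147, 14]) cube([159, 14, 257]);
  translate([0, 14, 14]) cube([14, 133, 257]);
  translate([145, 14, 14]) cube([14, 133, 257]);
}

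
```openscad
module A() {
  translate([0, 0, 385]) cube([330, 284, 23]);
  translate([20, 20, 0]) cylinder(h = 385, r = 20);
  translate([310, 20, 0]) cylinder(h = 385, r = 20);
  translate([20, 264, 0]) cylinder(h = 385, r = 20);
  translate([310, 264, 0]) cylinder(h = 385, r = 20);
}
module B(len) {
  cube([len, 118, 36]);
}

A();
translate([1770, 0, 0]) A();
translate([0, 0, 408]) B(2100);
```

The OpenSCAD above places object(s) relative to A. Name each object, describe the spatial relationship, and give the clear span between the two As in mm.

Second stool starts at x = 1770; first ends at x = 330; clear span = 1770 − 330 = 1440 mm.

A is a stool. B is a beam. A beam spans the tops of two stools. The clear span between the two stools is 1440 mm.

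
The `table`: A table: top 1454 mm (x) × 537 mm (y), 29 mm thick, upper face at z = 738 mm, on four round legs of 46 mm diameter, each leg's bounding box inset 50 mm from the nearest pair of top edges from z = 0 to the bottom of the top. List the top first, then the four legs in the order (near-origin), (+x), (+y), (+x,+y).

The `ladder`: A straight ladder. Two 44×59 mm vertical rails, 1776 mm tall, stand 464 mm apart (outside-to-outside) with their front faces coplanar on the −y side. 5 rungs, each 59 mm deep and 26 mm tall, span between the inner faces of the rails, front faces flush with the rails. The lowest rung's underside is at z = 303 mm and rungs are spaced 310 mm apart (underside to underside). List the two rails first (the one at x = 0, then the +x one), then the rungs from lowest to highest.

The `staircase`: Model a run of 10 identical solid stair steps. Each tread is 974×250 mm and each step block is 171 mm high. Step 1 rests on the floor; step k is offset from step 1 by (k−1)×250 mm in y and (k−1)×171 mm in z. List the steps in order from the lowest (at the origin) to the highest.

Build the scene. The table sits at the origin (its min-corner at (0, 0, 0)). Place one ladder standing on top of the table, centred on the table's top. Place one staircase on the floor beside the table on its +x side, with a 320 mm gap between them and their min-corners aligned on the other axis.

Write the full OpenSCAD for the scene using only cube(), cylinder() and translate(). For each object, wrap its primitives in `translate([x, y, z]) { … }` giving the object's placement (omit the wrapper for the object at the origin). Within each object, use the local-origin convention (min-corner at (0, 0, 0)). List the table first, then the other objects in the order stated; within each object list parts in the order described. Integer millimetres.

translate([0, 0, 709]) cube([1454, 537, 29]);
translate([73, 73, 0]) cylinder(h = 709, r = 23);
translate([1381, 73, 0]) cylinder(h = 709, r = 23);
translate([73, 464, 0]) cylinder(h = 709, r = 23);
translate([1381, 464, 0]) cylinder(h = 709, r = 23);
translate([495, 239, 738]) {
  cube([44, 59, 1776]);
  translate([420, 0, 0]) cube([44, 59, 1776]);
  translate([44, 0, 303]) cube([376, 59, 26]);
  translate([44, 0, 613]) cube([376, 59, 26]);
  translate([44, 0, 923]) cube([376, 59, 26]);
  translate([44, 0, 1233]) cube([376, 59, 26]);
  translate([44, 0, 1543]) cube([376, 59, 26]);
}
translate([1774, 0, 0]) {
  cube([974, 250, 171]);
  translate([0, 250, 171]) cube([974, 250, 171]);
  translate([0, 500, 342]) cube([974, 250, 171]);
  translate([0, 750, 513]) cube([974, 250, 171]);
  translate([0, 1000, 684]) cube([974, 250, 171]);
  translate([0, 1250, 855]) cube([974, 250, 171]);
  translate([0, 1500, 1026]) cube([974, 250, 171]);
  translate([0, 1750, 1197]) cube([974, 250, 171]);
  translate([0, 2000, 1368]) cube([974, 250, 171]);
  translate([0, 2250, 1539]) cube([974, 250, 171]);
}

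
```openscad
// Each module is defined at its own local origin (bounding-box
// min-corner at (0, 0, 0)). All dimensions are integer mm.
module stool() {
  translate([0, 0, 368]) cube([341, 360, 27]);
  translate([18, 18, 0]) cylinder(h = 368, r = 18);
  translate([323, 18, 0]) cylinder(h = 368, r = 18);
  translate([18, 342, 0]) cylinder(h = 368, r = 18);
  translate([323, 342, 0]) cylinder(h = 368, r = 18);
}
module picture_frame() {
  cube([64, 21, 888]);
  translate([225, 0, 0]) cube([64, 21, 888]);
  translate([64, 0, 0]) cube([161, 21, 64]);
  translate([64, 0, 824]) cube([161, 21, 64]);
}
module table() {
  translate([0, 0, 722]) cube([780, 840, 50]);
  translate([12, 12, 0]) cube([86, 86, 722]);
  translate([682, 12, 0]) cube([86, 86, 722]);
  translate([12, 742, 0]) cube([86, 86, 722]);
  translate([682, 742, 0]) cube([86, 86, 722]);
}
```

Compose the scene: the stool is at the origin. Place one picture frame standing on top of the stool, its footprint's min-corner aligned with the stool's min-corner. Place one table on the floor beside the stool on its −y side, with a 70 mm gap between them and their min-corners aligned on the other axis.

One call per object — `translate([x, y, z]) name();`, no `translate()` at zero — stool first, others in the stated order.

stool();
translate([0, 0, 395]) picture_frame();
translate([0, -910, 0]) table();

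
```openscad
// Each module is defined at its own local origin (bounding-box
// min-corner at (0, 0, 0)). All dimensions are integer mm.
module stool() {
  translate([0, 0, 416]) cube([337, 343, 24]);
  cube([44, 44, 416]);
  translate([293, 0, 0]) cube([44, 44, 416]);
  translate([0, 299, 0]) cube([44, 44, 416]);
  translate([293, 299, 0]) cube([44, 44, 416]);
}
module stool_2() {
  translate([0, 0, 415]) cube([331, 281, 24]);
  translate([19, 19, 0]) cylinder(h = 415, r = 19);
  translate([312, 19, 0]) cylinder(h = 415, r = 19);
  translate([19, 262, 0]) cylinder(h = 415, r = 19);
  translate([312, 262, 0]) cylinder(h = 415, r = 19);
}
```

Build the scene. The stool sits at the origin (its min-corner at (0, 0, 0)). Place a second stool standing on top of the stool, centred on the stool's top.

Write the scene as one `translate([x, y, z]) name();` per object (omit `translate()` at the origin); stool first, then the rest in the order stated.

stool();
translate([3, 31, 440]) stool_2();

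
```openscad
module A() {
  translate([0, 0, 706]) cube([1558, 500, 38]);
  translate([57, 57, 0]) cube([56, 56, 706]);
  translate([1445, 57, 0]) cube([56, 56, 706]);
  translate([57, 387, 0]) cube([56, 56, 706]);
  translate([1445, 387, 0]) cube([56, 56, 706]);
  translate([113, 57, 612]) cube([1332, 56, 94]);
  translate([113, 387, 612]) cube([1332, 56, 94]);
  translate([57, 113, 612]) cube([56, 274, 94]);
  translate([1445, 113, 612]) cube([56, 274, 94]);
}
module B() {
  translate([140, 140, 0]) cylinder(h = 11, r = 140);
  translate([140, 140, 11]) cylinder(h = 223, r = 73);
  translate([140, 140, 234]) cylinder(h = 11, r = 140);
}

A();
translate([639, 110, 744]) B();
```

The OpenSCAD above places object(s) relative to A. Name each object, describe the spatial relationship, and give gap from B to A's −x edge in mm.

The spool's min-x is at 639; the table's min-x is 0; gap = 639 mm.

A is a table. B is a spool. The spool is on top of the table, centred. The gap from the spool to the table's −x edge is 639 mm.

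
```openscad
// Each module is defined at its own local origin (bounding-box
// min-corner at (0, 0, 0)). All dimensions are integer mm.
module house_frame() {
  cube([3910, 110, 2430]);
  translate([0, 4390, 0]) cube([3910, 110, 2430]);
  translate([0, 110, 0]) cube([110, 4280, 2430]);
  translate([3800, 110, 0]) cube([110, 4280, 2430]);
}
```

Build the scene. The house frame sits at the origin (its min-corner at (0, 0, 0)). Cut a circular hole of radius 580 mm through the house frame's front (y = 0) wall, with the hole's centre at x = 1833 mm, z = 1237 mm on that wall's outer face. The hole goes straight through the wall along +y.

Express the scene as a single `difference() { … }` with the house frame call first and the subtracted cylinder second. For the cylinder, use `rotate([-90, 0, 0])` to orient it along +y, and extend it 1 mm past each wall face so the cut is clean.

difference() {
  house_frame();
  translate([1833, -1, 1237]) rotate([-90, 0, 0]) cylinder(h = 112, r = 580);
}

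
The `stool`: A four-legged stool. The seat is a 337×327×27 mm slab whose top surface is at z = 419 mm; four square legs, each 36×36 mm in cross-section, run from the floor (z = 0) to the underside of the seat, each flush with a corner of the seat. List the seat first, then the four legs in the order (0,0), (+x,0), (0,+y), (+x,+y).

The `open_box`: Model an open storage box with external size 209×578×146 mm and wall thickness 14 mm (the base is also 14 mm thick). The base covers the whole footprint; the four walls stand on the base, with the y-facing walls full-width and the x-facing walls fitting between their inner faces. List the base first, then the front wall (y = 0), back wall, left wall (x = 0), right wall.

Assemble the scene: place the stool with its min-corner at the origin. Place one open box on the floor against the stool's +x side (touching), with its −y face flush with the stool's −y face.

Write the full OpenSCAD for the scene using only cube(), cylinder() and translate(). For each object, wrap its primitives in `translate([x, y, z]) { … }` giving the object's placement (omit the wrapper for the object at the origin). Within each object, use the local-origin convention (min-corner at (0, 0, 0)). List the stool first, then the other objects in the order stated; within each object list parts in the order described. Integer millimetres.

translate([0, 0, 392]) cube([337, 327, 27]);
cube([36, 36, 392]);
translate([301, 0, 0]) cube([36, 36, 392]);
translate([0, 291, 0]) cube([36, 36, 392]);
translate([301, 291, 0]) cube([36, 36, 392]);
translate([337, 0, 0]) {
  cube([209, 578, 14]);
  translate([0, 0, 14]) cube([209, 14, 132]);
  translate([0, 564, 14]) cube([209, 14, 132]);
  translate([0, 14, 14]) cube([14, 550, 132]);
  translate([195, 14, 14]) cube([14, 550, 132]);
}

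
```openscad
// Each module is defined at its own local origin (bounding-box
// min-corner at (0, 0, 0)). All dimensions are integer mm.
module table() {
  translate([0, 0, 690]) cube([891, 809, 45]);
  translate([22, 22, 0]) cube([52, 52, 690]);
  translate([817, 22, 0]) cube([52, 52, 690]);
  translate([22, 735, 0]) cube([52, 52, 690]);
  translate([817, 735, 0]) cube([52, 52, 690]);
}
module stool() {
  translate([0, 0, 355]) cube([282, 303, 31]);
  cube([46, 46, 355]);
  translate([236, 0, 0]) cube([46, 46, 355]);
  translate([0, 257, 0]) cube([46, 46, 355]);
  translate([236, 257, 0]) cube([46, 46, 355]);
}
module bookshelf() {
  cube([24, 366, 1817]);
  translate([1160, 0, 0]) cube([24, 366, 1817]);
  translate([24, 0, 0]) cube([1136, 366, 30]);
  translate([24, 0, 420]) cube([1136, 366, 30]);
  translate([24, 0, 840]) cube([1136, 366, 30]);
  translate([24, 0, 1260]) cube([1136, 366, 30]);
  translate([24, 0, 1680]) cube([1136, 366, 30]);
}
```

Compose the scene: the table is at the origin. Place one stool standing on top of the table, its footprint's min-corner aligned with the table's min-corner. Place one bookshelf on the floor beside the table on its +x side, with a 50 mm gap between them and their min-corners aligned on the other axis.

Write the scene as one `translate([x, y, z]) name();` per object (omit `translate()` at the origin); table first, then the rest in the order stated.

table();
translate([0, 0, 735]) stool();
translate([941, 0, 0]) bookshelf();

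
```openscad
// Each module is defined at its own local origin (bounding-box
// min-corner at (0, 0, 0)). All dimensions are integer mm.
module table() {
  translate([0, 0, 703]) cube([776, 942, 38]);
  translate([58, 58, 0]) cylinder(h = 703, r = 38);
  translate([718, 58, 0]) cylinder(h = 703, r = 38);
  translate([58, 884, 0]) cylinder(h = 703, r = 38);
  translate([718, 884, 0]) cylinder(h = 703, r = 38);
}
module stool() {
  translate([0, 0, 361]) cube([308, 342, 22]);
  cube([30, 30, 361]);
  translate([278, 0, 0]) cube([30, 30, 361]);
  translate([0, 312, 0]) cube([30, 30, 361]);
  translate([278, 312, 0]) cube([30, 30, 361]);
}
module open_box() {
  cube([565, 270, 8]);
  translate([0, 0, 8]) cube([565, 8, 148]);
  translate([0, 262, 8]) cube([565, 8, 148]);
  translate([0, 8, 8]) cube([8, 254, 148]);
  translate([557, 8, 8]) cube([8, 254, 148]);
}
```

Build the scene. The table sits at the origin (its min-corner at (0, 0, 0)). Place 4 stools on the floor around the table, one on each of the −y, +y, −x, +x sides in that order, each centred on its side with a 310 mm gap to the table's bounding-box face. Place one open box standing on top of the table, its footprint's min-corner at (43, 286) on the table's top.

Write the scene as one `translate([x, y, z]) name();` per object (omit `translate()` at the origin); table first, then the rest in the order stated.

table();
translate([234, -652, 0]) stool();
translate([234, 1252, 0]) stool();
translate([-618, 300, 0]) stool();
translate([1086, 300, 0]) stool();
translate([43, 286, 741]) open_box();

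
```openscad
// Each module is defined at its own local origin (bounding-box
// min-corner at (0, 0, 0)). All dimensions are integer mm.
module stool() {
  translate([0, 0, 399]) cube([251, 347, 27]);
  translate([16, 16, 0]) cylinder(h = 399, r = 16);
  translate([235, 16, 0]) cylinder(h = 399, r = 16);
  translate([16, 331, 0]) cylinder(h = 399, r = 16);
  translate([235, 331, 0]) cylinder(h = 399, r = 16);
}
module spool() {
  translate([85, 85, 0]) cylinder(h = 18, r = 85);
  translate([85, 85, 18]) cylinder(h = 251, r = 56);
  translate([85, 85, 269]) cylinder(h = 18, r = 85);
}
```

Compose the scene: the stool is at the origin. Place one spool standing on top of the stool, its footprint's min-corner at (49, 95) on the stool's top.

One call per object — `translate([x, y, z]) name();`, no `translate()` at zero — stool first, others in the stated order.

stool();
translate([49, 95, 426]) spool();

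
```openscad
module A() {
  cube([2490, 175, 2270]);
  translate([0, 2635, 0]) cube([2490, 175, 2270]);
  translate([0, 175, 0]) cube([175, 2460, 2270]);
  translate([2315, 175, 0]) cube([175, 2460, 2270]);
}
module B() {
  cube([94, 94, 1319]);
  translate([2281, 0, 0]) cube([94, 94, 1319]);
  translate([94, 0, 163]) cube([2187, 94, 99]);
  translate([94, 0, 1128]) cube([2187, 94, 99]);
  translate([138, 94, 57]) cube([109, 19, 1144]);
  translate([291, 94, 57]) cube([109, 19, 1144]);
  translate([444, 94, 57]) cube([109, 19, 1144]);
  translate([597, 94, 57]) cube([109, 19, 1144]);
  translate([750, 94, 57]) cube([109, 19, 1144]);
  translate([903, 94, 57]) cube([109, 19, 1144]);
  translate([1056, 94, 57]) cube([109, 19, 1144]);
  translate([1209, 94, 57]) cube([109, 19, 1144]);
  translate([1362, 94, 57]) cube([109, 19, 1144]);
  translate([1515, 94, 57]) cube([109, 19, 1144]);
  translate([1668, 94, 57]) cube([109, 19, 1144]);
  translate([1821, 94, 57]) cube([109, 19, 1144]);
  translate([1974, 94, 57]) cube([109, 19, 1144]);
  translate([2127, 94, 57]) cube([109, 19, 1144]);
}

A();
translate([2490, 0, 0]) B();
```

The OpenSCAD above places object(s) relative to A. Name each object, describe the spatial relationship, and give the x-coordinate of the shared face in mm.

The house frame's +x face and the fence section's −x face are both at x = 2490 mm.

A is a house frame. B is a fence section. The fence section is against the house frame's +x side, with their −y faces flush. The x-coordinate of the shared face is 2490 mm.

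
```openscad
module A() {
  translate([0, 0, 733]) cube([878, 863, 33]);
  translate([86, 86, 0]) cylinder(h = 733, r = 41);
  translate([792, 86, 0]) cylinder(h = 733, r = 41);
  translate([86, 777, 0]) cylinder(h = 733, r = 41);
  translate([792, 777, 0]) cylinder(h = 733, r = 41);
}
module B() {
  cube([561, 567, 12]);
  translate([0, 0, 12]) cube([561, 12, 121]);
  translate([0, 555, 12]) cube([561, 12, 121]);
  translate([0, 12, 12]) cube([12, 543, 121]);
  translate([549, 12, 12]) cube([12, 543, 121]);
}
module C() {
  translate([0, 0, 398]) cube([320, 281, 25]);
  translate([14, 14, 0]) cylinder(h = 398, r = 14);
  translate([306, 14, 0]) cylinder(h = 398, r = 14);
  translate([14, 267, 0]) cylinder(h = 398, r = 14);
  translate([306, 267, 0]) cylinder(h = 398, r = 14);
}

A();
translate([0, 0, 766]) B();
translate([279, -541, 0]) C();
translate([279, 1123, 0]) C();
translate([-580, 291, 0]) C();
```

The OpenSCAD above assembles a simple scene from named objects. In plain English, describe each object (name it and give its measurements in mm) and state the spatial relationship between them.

A is a rectangular dining table. The top is 878×863×33 mm with its upper surface at z = 766 mm. It stands on four round legs of 82 mm diameter, each leg's bounding box inset 45 mm from the nearest pair of top edges, running from the floor to the underside of the top.

B is an open storage box with external size 561×567×133 mm and wall thickness 12 mm (the base is also 12 mm thick). The base covers the whole footprint; the four walls stand on the base, with the y-facing walls full-width and the x-facing walls fitting between their inner faces.

C is a four-legged stool. The seat is 320×281 mm, 25 mm thick, top at z = 423 mm. It stands on four round legs, each 28 mm in diameter, from z = 0 to the seat underside, each leg's axis is inset half a diameter from the nearest pair of seat edges (so the leg's bounding box is flush with the corner).

The open box is on top of the table. Three stools sit around the table at the −y, +y, −x sides.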